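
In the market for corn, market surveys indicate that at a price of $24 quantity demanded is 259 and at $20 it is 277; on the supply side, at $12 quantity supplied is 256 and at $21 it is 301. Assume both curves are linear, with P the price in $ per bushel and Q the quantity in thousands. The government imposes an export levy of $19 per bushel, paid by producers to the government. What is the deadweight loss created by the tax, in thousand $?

Deadweight loss = $427.5 thousand.

Demand slope: (277 − 259)/(20 − 24) = -4.5, so Qd = 367 − 4.5P.
Supply slope: (301 − 256)/(21 − 12) = 5, so Qs = 5P + 196.
Without the tax, 367 − 4.5P = 5P + 196 gives 9.5P = 171, so P* = $18 and Q* = 286.
With the tax collected from producers, supply shifts: Qs = 5(P − 19) + 196.
New equilibrium: buyers pay $28, producers receive $9, Q = 241. (Wedge: Pb − Ps = 19.)
Quantity falls by |ΔQ| = |286 − 241| = 45.
DWL = ½ · t · |ΔQ| = ½ · 19 · 45 = $427.5.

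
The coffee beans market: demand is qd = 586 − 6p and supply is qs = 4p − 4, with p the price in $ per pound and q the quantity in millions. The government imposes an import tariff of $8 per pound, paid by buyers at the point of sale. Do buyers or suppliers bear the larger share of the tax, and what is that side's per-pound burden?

Suppliers bear the larger share: $4.8 per pound.

Before the tax: set 586 − 6p = 4p − 4 → p* = $59, q* = 232.
With the tax collected from buyers, demand (in seller-price terms) shifts: qd = 586 − 6(p + 8).
Solving gives q = 212.8 with buyers paying $62.2 and suppliers receiving $54.2 (the $8 wedge).
Per-pound burden: buyers $3.2, suppliers $4.8.
Suppliers take the larger share because supply is less price-elastic here (demand slope 6 vs supply slope 4).
The less price-elastic side of the market bears the larger share of a per-unit tax.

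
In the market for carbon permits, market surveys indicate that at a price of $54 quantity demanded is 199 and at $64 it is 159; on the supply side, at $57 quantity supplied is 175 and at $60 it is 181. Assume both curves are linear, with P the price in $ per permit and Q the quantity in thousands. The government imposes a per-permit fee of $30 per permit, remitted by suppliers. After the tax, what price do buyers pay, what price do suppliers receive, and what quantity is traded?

Buyers pay $69; suppliers receive $39; quantity = 139.

Demand slope: (159 − 199)/(64 − 54) = -4, so Qd = 415 − 4P.
Supply slope: (181 − 175)/(60 − 57) = 2, so Qs = 2P + 61.
Without the tax, 415 − 4P = 2P + 61 gives 6P = 354, so P* = $59 and Q* = 179.
With the tax collected from suppliers, supply shifts: Qs = 2(P − 30) + 61.
Solving gives Q = 139 with buyers paying $69 and suppliers receiving $39 (the $30 wedge).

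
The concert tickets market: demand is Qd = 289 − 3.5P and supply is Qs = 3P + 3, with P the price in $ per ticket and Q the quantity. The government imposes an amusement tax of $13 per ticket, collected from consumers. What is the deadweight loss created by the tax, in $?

Deadweight loss = $136.5.

Before the tax: set 289 − 3.5P = 3P + 3 → P* = $44, Q* = 135.
With the tax collected from consumers, demand (in seller-price terms) shifts: Qd = 289 − 3.5(P + 13).
Solving gives Q = 114 with consumers paying $50 and suppliers receiving $37 (the $13 wedge).
Quantity falls by |ΔQ| = |135 − 114| = 21.
DWL = ½ · t · |ΔQ| = ½ · 13 · 21 = $136.5.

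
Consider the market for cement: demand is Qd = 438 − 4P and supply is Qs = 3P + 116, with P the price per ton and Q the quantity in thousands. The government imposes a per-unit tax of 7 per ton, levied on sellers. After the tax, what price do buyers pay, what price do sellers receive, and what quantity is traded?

Buyers pay 49; sellers receive 42; quantity = 242.

Before the tax: set 438 − 4P = 3P + 116 → P* = 46, Q* = 254.
With the tax collected from sellers, supply shifts: Qs = 3(P − 7) + 116.
New equilibrium: buyers pay 49, sellers receive 42, Q = 242. (Wedge: Pb − Ps = 7.)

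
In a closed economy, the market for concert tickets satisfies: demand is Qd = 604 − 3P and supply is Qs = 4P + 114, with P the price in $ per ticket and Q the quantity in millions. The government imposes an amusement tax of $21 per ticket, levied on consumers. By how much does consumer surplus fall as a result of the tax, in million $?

Without the tax, 604 − 3P = 4P + 114 gives 7P = 490, so P* = $70 and Q* = 394.
With the tax collected from consumers, demand (in seller-price terms) shifts: Qd = 604 − 3(P + 21).
Solving gives Q = 358 with consumers paying $82 and producers receiving $61 (the $21 wedge).
ΔCS is the trapezoid between Q = 358 and Q = 394 of height $12: ½ · (394 + 358) · 12 = $4512.

Consumer surplus falls by $4512 million.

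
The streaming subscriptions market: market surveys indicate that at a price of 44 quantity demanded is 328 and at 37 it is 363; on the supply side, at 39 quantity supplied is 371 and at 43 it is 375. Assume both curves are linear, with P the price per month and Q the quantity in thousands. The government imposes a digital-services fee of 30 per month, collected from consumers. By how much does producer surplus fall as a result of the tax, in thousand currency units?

Demand slope: (363 − 328)/(37 − 44) = -5, so Qd = 548 − 5P.
Supply slope: (375 − 371)/(43 − 39) = 1, so Qs = P + 332.
Without the tax, 548 − 5P = P + 332 gives 6P = 216, so P* = 36 and Q* = 368.
With the tax collected from consumers, demand (in seller-price terms) shifts: Qd = 548 − 5(P + 30).
New equilibrium: consumers pay 41, suppliers receive 11, Q = 343. (Wedge: Pb − Ps = 30.)
ΔPS is the trapezoid between Q = 343 and Q = 368 of height 25: ½ · (368 + 343) · 25 = 8887.5.

Producer surplus falls by 8887.5 thousand.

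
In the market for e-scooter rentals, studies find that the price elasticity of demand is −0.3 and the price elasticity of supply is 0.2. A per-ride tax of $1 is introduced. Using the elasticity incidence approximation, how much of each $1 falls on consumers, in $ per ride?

Incidence ratio: consumers' share ≈ εs / (εs + |εd|) = 0.2 / (0.2 + 0.3) = 0.4.
So consumers bear ≈ 0.4 × $1 = $0.4; suppliers bear $0.6.

Consumers bear ≈ $0.4 per ride.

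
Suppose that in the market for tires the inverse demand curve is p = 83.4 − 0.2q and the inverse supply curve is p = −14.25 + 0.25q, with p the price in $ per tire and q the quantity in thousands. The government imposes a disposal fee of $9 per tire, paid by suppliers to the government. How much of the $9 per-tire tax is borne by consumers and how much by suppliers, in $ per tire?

Consumers bear $4 per tire; suppliers bear $5 per tire.

Inverting to q(p) form: qd = 417 − 5p; qs = 4p + 57.
Before the tax: set 417 − 5p = 4p + 57 → p* = $40, q* = 217.
With the tax collected from suppliers, supply shifts: qs = 4(p − 9) + 57.
New equilibrium: consumers pay $44, suppliers receive $35, q = 197. (Wedge: pb − ps = 9.)
Burden on consumers: $4; on suppliers: $5. (They sum to $9.)
The less price-elastic side of the market bears the larger share of a per-unit tax.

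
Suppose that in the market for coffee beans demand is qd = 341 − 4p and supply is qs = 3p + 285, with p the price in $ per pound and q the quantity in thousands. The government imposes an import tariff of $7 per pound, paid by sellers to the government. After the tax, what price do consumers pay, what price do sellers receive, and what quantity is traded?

Consumers pay $11; sellers receive $4; quantity = 297.

Before the tax: set 341 − 4p = 3p + 285 → p* = $8, q* = 309.
With the tax collected from sellers, supply shifts: qs = 3(p − 7) + 285.
New equilibrium: consumers pay $11, sellers receive $4, q = 297. (Wedge: pb − ps = 7.)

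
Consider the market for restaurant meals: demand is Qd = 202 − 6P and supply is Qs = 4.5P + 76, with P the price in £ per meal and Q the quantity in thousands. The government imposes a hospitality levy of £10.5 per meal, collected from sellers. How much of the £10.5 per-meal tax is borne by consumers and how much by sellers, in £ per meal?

Consumers bear £4.5 per meal; sellers bear £6 per meal.

Before the tax: set 202 − 6P = 4.5P + 76 → P* = £12, Q* = 130.
With the tax collected from sellers, supply shifts: Qs = 4.5(P − 10.5) + 76.
Solving gives Q = 103 with consumers paying £16.5 and sellers receiving £6 (the £10.5 wedge).
Burden on consumers: £4.5; on sellers: £6. (They sum to £10.5.)
The less price-elastic side of the market bears the larger share of a per-unit tax.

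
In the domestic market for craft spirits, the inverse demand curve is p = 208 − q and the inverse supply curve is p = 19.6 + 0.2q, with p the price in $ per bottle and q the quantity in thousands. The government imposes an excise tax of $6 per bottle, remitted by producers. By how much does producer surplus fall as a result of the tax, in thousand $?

Producer surplus falls by $154.5 thousand.

Rewrite in direct form: qd = 208 − p and qs = 5p − 98.
Without the tax, 208 − p = 5p − 98 gives 6p = 306, so p* = $51 and q* = 157.
With the tax collected from producers, supply shifts: qs = 5(p − 6) − 98.
New equilibrium: consumers pay $56, producers receive $50, q = 152. (Wedge: pb − ps = 6.)
ΔPS is the trapezoid between Q = 152 and Q = 157 of height $1: ½ · (157 + 152) · 1 = $154.5.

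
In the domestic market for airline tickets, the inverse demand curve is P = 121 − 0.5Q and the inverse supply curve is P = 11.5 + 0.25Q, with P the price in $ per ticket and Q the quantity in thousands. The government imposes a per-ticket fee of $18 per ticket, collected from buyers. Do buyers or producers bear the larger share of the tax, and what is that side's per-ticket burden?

Rewrite in direct form: Qd = 242 − 2P and Qs = 4P − 46.
Before the tax: set 242 − 2P = 4P − 46 → P* = $48, Q* = 146.
With the tax collected from buyers, demand (in seller-price terms) shifts: Qd = 242 − 2(P + 18).
New equilibrium: buyers pay $60, producers receive $42, Q = 122. (Wedge: Pb − Ps = 18.)
Per-ticket burden: buyers $12, producers $6.
Buyers take the larger share because demand is less price-elastic here (demand slope 2 vs supply slope 4).

Buyers bear the larger share: $12 per ticket.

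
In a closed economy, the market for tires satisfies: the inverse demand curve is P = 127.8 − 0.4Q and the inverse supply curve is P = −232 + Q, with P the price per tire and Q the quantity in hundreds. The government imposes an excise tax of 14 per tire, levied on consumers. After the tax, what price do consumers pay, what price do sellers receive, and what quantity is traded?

Rewrite in direct form: Qd = 319.5 − 2.5P and Qs = P + 232.
Before the tax: set 319.5 − 2.5P = P + 232 → P* = 25, Q* = 257.
With the tax collected from consumers, demand (in seller-price terms) shifts: Qd = 319.5 − 2.5(P + 14).
Solving gives Q = 247 with consumers paying 29 and sellers receiving 15 (the 14 wedge).

Consumers pay 29; sellers receive 15; quantity = 247.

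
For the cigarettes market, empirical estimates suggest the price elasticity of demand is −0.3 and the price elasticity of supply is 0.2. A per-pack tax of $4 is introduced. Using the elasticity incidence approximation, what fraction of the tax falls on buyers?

Incidence ratio: buyers' share ≈ εs / (εs + |εd|) = 0.2 / (0.2 + 0.3) = 0.4.
Supply is the less elastic side, so buyers bear the smaller share.

Buyers' share ≈ 0.4.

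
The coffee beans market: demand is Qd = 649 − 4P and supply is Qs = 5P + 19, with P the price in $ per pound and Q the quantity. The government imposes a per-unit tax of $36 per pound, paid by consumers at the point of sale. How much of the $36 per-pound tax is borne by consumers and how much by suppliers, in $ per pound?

Consumers bear $20 per pound; suppliers bear $16 per pound.

Before the tax: set 649 − 4P = 5P + 19 → P* = $70, Q* = 369.
With the tax collected from consumers, demand (in seller-price terms) shifts: Qd = 649 − 4(P + 36).
New equilibrium: consumers pay $90, suppliers receive $54, Q = 289. (Wedge: Pb − Ps = 36.)
Burden on consumers: $20; on suppliers: $16. (They sum to $36.)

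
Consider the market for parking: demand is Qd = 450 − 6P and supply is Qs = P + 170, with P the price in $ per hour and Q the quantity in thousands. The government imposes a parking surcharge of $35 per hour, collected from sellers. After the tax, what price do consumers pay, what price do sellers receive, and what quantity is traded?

Consumers pay $45; sellers receive $10; quantity = 180.

Before the tax: set 450 − 6P = P + 170 → P* = $40, Q* = 210.
With the tax collected from sellers, supply shifts: Qs = (P − 35) + 170.
New equilibrium: consumers pay $45, sellers receive $10, Q = 180. (Wedge: Pb − Ps = 35.)
The less price-elastic side of the market bears the larger share of a per-unit tax.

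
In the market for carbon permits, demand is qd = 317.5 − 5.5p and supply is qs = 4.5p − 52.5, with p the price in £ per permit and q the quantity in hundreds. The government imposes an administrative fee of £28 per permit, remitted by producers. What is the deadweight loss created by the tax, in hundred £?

Deadweight loss = £970.2 hundred.

Without the tax, 317.5 − 5.5p = 4.5p − 52.5 gives 10p = 370, so p* = £37 and q* = 114.
With the tax collected from producers, supply shifts: qs = 4.5(p − 28) − 52.5.
Solving gives q = 44.7 with consumers paying £49.6 and producers receiving £21.6 (the £28 wedge).
Quantity falls by |ΔQ| = |114 − 44.7| = 69.3.
DWL = ½ · t · |ΔQ| = ½ · 28 · 69.3 = £970.2.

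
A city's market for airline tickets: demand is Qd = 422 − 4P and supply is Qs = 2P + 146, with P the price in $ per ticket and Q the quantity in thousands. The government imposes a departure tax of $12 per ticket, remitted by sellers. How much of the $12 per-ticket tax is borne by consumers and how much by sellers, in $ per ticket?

Before the tax: set 422 − 4P = 2P + 146 → P* = $46, Q* = 238.
With the tax collected from sellers, supply shifts: Qs = 2(P − 12) + 146.
Solving gives Q = 222 with consumers paying $50 and sellers receiving $38 (the $12 wedge).
Burden on consumers: $4; on sellers: $8. (They sum to $12.)
The less price-elastic side of the market bears the larger share of a per-unit tax.

Consumers bear $4 per ticket; sellers bear $8 per ticket.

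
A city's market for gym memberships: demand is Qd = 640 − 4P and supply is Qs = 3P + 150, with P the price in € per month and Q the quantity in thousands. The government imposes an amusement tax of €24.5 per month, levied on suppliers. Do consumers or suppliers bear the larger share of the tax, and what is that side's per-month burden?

Without the tax, 640 − 4P = 3P + 150 gives 7P = 490, so P* = €70 and Q* = 360.
With the tax collected from suppliers, supply shifts: Qs = 3(P − 24.5) + 150.
New equilibrium: consumers pay €80.5, suppliers receive €56, Q = 318. (Wedge: Pb − Ps = 24.5.)
Per-month burden: consumers €10.5, suppliers €14.
Suppliers take the larger share because supply is less price-elastic here (demand slope 4 vs supply slope 3).
The less price-elastic side of the market bears the larger share of a per-unit tax.

Suppliers bear the larger share: €14 per month.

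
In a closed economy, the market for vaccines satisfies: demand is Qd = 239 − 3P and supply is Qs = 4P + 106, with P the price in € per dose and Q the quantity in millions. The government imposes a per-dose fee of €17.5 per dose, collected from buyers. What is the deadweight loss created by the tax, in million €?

Without the tax, 239 − 3P = 4P + 106 gives 7P = 133, so P* = €19 and Q* = 182.
With the tax collected from buyers, demand (in seller-price terms) shifts: Qd = 239 − 3(P + 17.5).
New equilibrium: buyers pay €29, suppliers receive €11.5, Q = 152. (Wedge: Pb − Ps = 17.5.)
Quantity falls by |ΔQ| = |182 − 152| = 30.
DWL = ½ · t · |ΔQ| = ½ · 17.5 · 30 = €262.5.

Deadweight loss = €262.5 million.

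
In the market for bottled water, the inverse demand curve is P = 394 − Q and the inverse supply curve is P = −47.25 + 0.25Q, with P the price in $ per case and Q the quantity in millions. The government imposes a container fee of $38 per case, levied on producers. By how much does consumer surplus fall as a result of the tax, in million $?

Rewrite in direct form: Qd = 394 − P and Qs = 4P + 189.
Before the tax: set 394 − P = 4P + 189 → P* = $41, Q* = 353.
With the tax collected from producers, supply shifts: Qs = 4(P − 38) + 189.
New equilibrium: buyers pay $71.4, producers receive $33.4, Q = 322.6. (Wedge: Pb − Ps = 38.)
ΔCS is the trapezoid between Q = 322.6 and Q = 353 of height $30.4: ½ · (353 + 322.6) · 30.4 = $10269.12.

Consumer surplus falls by $10269.12 million.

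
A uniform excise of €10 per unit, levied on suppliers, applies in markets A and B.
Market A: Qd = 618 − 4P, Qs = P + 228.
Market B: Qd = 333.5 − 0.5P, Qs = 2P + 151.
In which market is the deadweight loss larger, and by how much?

Market A: pre-tax P* = €78, Q* = 306; post-tax Q = 298; deadweight loss = €40.
Market B: pre-tax P* = €73, Q* = 297; post-tax Q = 293; deadweight loss = €20.
Difference: €40 vs €20 → market A is larger by €20.

Market A, by €20.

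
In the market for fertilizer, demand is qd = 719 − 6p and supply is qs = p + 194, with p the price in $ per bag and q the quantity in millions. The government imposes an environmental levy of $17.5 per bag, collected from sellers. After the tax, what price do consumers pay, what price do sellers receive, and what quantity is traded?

Consumers pay $77.5; sellers receive $60; quantity = 254.

Before the tax: set 719 − 6p = p + 194 → p* = $75, q* = 269.
With the tax collected from sellers, supply shifts: qs = (p − 17.5) + 194.
Solving gives q = 254 with consumers paying $77.5 and sellers receiving $60 (the $17.5 wedge).
The less price-elastic side of the market bears the larger share of a per-unit tax.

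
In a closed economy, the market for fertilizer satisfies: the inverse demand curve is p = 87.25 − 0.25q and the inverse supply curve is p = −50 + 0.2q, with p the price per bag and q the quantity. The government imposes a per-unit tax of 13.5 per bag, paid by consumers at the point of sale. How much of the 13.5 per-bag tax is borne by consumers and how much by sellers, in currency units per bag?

Consumers bear 7.5 per bag; sellers bear 6 per bag.

Rewrite in direct form: qd = 349 − 4p and qs = 5p + 250.
Without the tax, 349 − 4p = 5p + 250 gives 9p = 99, so p* = 11 and q* = 305.
With the tax collected from consumers, demand (in seller-price terms) shifts: qd = 349 − 4(p + 13.5).
New equilibrium: consumers pay 18.5, sellers receive 5, q = 275. (Wedge: pb − ps = 13.5.)
Burden on consumers: 7.5; on sellers: 6. (They sum to 13.5.)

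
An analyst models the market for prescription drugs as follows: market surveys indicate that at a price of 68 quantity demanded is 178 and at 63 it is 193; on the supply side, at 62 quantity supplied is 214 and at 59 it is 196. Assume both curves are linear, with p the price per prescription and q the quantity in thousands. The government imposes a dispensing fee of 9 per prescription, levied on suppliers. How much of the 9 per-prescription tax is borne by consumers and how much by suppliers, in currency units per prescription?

Demand slope: (193 − 178)/(63 − 68) = -3, so qd = 382 − 3p.
Supply slope: (196 − 214)/(59 − 62) = 6, so qs = 6p − 158.
Before the tax: set 382 − 3p = 6p − 158 → p* = 60, q* = 202.
With the tax collected from suppliers, supply shifts: qs = 6(p − 9) − 158.
New equilibrium: consumers pay 66, suppliers receive 57, q = 184. (Wedge: pb − ps = 9.)
Burden on consumers: 6; on suppliers: 3. (They sum to 9.)

Consumers bear 6 per prescription; suppliers bear 3 per prescription.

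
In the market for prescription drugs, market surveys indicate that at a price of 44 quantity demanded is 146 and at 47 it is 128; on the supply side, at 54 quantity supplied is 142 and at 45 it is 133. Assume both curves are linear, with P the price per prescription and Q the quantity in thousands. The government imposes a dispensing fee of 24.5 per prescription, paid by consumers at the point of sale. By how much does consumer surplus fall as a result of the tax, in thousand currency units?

Demand slope: (128 − 146)/(47 − 44) = -6, so Qd = 410 − 6P.
Supply slope: (133 − 142)/(45 − 54) = 1, so Qs = P + 88.
Before the tax: set 410 − 6P = P + 88 → P* = 46, Q* = 134.
With the tax collected from consumers, demand (in seller-price terms) shifts: Qd = 410 − 6(P + 24.5).
New equilibrium: consumers pay 49.5, suppliers receive 25, Q = 113. (Wedge: Pb − Ps = 24.5.)
ΔCS is the trapezoid between Q = 113 and Q = 134 of height 3.5: ½ · (134 + 113) · 3.5 = 432.25.

Consumer surplus falls by 432.25 thousand.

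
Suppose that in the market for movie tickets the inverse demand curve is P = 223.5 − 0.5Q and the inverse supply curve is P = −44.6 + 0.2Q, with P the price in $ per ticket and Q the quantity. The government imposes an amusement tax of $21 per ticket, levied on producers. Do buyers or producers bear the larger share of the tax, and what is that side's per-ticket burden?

Buyers bear the larger share: $15 per ticket.

Inverting to Q(P) form: Qd = 447 − 2P; Qs = 5P + 223.
Before the tax: set 447 − 2P = 5P + 223 → P* = $32, Q* = 383.
With the tax collected from producers, supply shifts: Qs = 5(P − 21) + 223.
New equilibrium: buyers pay $47, producers receive $26, Q = 353. (Wedge: Pb − Ps = 21.)
Per-ticket burden: buyers $15, producers $6.
Buyers take the larger share because demand is less price-elastic here (demand slope 2 vs supply slope 5).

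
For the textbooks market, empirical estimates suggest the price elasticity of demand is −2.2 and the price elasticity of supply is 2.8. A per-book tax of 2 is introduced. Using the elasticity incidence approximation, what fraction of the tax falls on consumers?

Incidence ratio: consumers' share ≈ εs / (εs + |εd|) = 2.8 / (2.8 + 2.2) = 0.56.
Supply is the more elastic side, so consumers bear the larger share.

Consumers' share ≈ 0.56.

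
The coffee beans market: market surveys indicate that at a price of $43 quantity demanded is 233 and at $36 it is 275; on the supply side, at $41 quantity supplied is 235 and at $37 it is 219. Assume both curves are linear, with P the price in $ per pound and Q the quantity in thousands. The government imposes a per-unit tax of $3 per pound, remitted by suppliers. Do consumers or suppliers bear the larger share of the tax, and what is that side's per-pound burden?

Demand slope: (275 − 233)/(36 − 43) = -6, so Qd = 491 − 6P.
Supply slope: (219 − 235)/(37 − 41) = 4, so Qs = 4P + 71.
Before the tax: set 491 − 6P = 4P + 71 → P* = $42, Q* = 239.
With the tax collected from suppliers, supply shifts: Qs = 4(P − 3) + 71.
New equilibrium: consumers pay $43.2, suppliers receive $40.2, Q = 231.8. (Wedge: Pb − Ps = 3.)
Per-pound burden: consumers $1.2, suppliers $1.8.
Suppliers take the larger share because supply is less price-elastic here (demand slope 6 vs supply slope 4).
The less price-elastic side of the market bears the larger share of a per-unit tax.

Suppliers bear the larger share: $1.8 per pound.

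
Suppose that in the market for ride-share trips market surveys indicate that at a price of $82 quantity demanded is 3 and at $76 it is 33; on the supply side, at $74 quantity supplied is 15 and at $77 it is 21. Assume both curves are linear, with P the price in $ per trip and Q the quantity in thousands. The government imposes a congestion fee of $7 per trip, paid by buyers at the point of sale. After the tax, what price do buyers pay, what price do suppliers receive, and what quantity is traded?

Demand slope: (33 − 3)/(76 − 82) = -5, so Qd = 413 − 5P.
Supply slope: (21 − 15)/(77 − 74) = 2, so Qs = 2P − 133.
Before the tax: set 413 − 5P = 2P − 133 → P* = $78, Q* = 23.
With the tax collected from buyers, demand (in seller-price terms) shifts: Qd = 413 − 5(P + 7).
Solving gives Q = 13 with buyers paying $80 and suppliers receiving $73 (the $7 wedge).
The less price-elastic side of the market bears the larger share of a per-unit tax.

Buyers pay $80; suppliers receive $73; quantity = 13.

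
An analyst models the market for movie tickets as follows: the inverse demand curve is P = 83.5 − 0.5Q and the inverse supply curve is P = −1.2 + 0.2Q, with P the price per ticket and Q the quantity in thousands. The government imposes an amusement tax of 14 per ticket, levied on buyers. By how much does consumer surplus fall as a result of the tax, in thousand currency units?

Consumer surplus falls by 1110 thousand.

Rewrite in direct form: Qd = 167 − 2P and Qs = 5P + 6.
Before the tax: set 167 − 2P = 5P + 6 → P* = 23, Q* = 121.
With the tax collected from buyers, demand (in seller-price terms) shifts: Qd = 167 − 2(P + 14).
Solving gives Q = 101 with buyers paying 33 and producers receiving 19 (the 14 wedge).
ΔCS is the trapezoid between Q = 101 and Q = 121 of height 10: ½ · (121 + 101) · 10 = 1110.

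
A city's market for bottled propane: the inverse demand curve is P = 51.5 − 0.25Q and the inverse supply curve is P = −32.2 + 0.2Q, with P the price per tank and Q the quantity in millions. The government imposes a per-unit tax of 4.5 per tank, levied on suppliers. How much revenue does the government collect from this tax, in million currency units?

Tax revenue = 792 million.

Inverting to Q(P) form: Qd = 206 − 4P; Qs = 5P + 161.
Without the tax, 206 − 4P = 5P + 161 gives 9P = 45, so P* = 5 and Q* = 186.
With the tax collected from suppliers, supply shifts: Qs = 5(P − 4.5) + 161.
New equilibrium: consumers pay 7.5, suppliers receive 3, Q = 176. (Wedge: Pb − Ps = 4.5.)
Revenue = t · Q = 4.5 · 176 = 792.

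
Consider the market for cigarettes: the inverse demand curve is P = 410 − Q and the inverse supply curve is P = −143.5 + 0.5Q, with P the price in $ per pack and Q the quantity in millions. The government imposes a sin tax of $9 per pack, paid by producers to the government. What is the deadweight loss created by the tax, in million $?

Inverting to Q(P) form: Qd = 410 − P; Qs = 2P + 287.
Before the tax: set 410 − P = 2P + 287 → P* = $41, Q* = 369.
With the tax collected from producers, supply shifts: Qs = 2(P − 9) + 287.
New equilibrium: buyers pay $47, producers receive $38, Q = 363. (Wedge: Pb − Ps = 9.)
Quantity falls by |ΔQ| = |369 − 363| = 6.
DWL = ½ · t · |ΔQ| = ½ · 9 · 6 = $27.

Deadweight loss = $27 million.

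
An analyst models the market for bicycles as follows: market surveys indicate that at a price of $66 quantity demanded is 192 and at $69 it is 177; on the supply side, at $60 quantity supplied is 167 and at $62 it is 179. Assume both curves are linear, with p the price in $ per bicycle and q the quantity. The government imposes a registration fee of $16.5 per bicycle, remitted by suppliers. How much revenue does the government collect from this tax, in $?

Demand slope: (177 − 192)/(69 − 66) = -5, so qd = 522 − 5p.
Supply slope: (179 − 167)/(62 − 60) = 6, so qs = 6p − 193.
Before the tax: set 522 − 5p = 6p − 193 → p* = $65, q* = 197.
With the tax collected from suppliers, supply shifts: qs = 6(p − 16.5) − 193.
New equilibrium: buyers pay $74, suppliers receive $57.5, q = 152. (Wedge: pb − ps = 16.5.)
Revenue = t · Q = 16.5 · 152 = $2508.

Tax revenue = $2508.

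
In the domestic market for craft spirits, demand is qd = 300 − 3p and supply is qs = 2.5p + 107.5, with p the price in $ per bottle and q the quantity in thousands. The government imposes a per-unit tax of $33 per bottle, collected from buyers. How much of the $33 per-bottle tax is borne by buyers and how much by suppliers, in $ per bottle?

Buyers bear $15 per bottle; suppliers bear $18 per bottle.

Before the tax: set 300 − 3p = 2.5p + 107.5 → p* = $35, q* = 195.
With the tax collected from buyers, demand (in seller-price terms) shifts: qd = 300 − 3(p + 33).
Solving gives q = 150 with buyers paying $50 and suppliers receiving $17 (the $33 wedge).
Burden on buyers: $15; on suppliers: $18. (They sum to $33.)
The less price-elastic side of the market bears the larger share of a per-unit tax.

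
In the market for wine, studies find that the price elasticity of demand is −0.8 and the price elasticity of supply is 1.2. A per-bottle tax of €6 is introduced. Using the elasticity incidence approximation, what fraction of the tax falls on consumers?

Incidence ratio: consumers' share ≈ εs / (εs + |εd|) = 1.2 / (1.2 + 0.8) = 0.6.
Supply is the more elastic side, so consumers bear the larger share.

Consumers' share ≈ 0.6.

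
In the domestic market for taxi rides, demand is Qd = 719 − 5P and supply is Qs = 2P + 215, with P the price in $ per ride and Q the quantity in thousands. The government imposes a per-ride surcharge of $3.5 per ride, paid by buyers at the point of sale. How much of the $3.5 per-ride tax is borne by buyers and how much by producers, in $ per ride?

Buyers bear $1 per ride; producers bear $2.5 per ride.

Before the tax: set 719 − 5P = 2P + 215 → P* = $72, Q* = 359.
With the tax collected from buyers, demand (in seller-price terms) shifts: Qd = 719 − 5(P + 3.5).
New equilibrium: buyers pay $73, producers receive $69.5, Q = 354. (Wedge: Pb − Ps = 3.5.)
Burden on buyers: $1; on producers: $2.5. (They sum to $3.5.)
The less price-elastic side of the market bears the larger share of a per-unit tax.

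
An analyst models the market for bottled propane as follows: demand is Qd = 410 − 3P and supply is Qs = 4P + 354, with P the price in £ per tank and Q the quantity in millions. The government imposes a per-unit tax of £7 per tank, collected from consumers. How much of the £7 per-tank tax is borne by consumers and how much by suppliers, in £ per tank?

Without the tax, 410 − 3P = 4P + 354 gives 7P = 56, so P* = £8 and Q* = 386.
With the tax collected from consumers, demand (in seller-price terms) shifts: Qd = 410 − 3(P + 7).
New equilibrium: consumers pay £12, suppliers receive £5, Q = 374. (Wedge: Pb − Ps = 7.)
Burden on consumers: £4; on suppliers: £3. (They sum to £7.)
The less price-elastic side of the market bears the larger share of a per-unit tax.

Consumers bear £4 per tank; suppliers bear £3 per tank.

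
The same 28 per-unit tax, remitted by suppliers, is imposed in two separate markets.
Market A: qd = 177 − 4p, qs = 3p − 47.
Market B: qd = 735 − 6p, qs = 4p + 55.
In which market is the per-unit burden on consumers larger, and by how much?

Market A, by 0.8.

Market A: pre-tax p* = 32, q* = 49; post-tax q = 1; per-unit burden on consumers = 12.
Market B: pre-tax p* = 68, q* = 327; post-tax q = 259.8; per-unit burden on consumers = 11.2.
Difference: 12 vs 11.2 → market A is larger by 0.8.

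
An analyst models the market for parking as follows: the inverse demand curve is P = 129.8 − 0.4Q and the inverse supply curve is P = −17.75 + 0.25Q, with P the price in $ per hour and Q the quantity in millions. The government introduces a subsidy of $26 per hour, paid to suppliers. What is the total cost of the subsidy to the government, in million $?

Government outlay = $6942 million.

Inverting to Q(P) form: Qd = 324.5 − 2.5P; Qs = 4P + 71.
Before the subsidy: set 324.5 − 2.5P = 4P + 71 → P* = $39, Q* = 227.
With a per-unit subsidy paid to suppliers, each receives P + 26 per unit sold, so supply becomes Qs = 4(P + 26) + 71.
New equilibrium: consumers pay $23, suppliers receive $49, Q = 267. (Wedge: Pb − Ps = −26.)
Outlay = t · Q = 26 · 267 = $6942.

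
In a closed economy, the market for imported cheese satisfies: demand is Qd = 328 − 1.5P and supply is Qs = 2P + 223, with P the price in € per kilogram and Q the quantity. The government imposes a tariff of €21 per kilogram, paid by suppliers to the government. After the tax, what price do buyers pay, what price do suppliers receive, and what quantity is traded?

Without the tax, 328 − 1.5P = 2P + 223 gives 3.5P = 105, so P* = €30 and Q* = 283.
With the tax collected from suppliers, supply shifts: Qs = 2(P − 21) + 223.
New equilibrium: buyers pay €42, suppliers receive €21, Q = 265. (Wedge: Pb − Ps = 21.)

Buyers pay €42; suppliers receive €21; quantity = 265.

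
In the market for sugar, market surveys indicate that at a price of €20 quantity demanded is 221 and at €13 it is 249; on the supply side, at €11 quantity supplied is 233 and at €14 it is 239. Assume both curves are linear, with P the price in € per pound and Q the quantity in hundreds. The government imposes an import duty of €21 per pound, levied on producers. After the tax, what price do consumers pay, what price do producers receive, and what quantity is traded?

Demand slope: (249 − 221)/(13 − 20) = -4, so Qd = 301 − 4P.
Supply slope: (239 − 233)/(14 − 11) = 2, so Qs = 2P + 211.
Without the tax, 301 − 4P = 2P + 211 gives 6P = 90, so P* = €15 and Q* = 241.
With the tax collected from producers, supply shifts: Qs = 2(P − 21) + 211.
Solving gives Q = 213 with consumers paying €22 and producers receiving €1 (the €21 wedge).

Consumers pay €22; producers receive €1; quantity = 213.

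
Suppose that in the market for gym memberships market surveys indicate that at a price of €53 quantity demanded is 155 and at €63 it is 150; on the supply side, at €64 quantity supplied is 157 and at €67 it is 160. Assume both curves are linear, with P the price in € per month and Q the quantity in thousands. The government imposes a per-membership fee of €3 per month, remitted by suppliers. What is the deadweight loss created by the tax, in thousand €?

Demand slope: (150 − 155)/(63 − 53) = -0.5, so Qd = 181.5 − 0.5P.
Supply slope: (160 − 157)/(67 − 64) = 1, so Qs = P + 93.
Without the tax, 181.5 − 0.5P = P + 93 gives 1.5P = 88.5, so P* = €59 and Q* = 152.
With the tax collected from suppliers, supply shifts: Qs = (P − 3) + 93.
New equilibrium: buyers pay €61, suppliers receive €58, Q = 151. (Wedge: Pb − Ps = 3.)
Quantity falls by |ΔQ| = |152 − 151| = 1.
DWL = ½ · t · |ΔQ| = ½ · 3 · 1 = €1.5.

Deadweight loss = €1.5 thousand.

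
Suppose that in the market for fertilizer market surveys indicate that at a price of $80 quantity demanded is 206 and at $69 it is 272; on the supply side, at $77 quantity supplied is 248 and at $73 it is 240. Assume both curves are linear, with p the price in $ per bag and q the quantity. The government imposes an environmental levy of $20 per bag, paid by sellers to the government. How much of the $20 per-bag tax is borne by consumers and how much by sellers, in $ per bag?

Consumers bear $5 per bag; sellers bear $15 per bag.

Demand slope: (272 − 206)/(69 − 80) = -6, so qd = 686 − 6p.
Supply slope: (240 − 248)/(73 − 77) = 2, so qs = 2p + 94.
Without the tax, 686 − 6p = 2p + 94 gives 8p = 592, so p* = $74 and q* = 242.
With the tax collected from sellers, supply shifts: qs = 2(p − 20) + 94.
Solving gives q = 212 with consumers paying $79 and sellers receiving $59 (the $20 wedge).
Burden on consumers: $5; on sellers: $15. (They sum to $20.)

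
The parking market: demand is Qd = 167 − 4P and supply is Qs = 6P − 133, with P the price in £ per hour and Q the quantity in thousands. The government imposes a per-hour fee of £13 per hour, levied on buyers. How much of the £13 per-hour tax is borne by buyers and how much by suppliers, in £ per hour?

Before the tax: set 167 − 4P = 6P − 133 → P* = £30, Q* = 47.
With the tax collected from buyers, demand (in seller-price terms) shifts: Qd = 167 − 4(P + 13).
New equilibrium: buyers pay £37.8, suppliers receive £24.8, Q = 15.8. (Wedge: Pb − Ps = 13.)
Burden on buyers: £7.8; on suppliers: £5.2. (They sum to £13.)

Buyers bear £7.8 per hour; suppliers bear £5.2 per hour.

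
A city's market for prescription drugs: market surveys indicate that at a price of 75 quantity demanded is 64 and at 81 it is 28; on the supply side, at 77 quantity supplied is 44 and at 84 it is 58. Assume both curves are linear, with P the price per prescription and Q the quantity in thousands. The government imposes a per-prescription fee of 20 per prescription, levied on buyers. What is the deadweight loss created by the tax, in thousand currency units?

Demand slope: (28 − 64)/(81 − 75) = -6, so Qd = 514 − 6P.
Supply slope: (58 − 44)/(84 − 77) = 2, so Qs = 2P − 110.
Before the tax: set 514 − 6P = 2P − 110 → P* = 78, Q* = 46.
With the tax collected from buyers, demand (in seller-price terms) shifts: Qd = 514 − 6(P + 20).
Solving gives Q = 16 with buyers paying 83 and producers receiving 63 (the 20 wedge).
Quantity falls by |ΔQ| = |46 − 16| = 30.
DWL = ½ · t · |ΔQ| = ½ · 20 · 30 = 300.

Deadweight loss = 300 thousand.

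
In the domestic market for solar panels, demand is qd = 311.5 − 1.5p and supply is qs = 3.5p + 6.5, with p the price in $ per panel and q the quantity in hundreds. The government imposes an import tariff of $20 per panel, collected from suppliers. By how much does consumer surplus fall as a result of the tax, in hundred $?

Consumer surplus falls by $2933 hundred.

Before the tax: set 311.5 − 1.5p = 3.5p + 6.5 → p* = $61, q* = 220.
With the tax collected from suppliers, supply shifts: qs = 3.5(p − 20) + 6.5.
Solving gives q = 199 with consumers paying $75 and suppliers receiving $55 (the $20 wedge).
ΔCS is the trapezoid between Q = 199 and Q = 220 of height $14: ½ · (220 + 199) · 14 = $2933.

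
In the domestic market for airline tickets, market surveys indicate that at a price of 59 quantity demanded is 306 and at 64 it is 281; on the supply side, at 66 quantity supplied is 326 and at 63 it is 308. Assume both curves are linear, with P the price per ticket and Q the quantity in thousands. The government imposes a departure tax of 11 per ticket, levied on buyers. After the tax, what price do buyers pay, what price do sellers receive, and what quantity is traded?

Buyers pay 67; sellers receive 56; quantity = 266.

Demand slope: (281 − 306)/(64 − 59) = -5, so Qd = 601 − 5P.
Supply slope: (308 − 326)/(63 − 66) = 6, so Qs = 6P − 70.
Before the tax: set 601 − 5P = 6P − 70 → P* = 61, Q* = 296.
With the tax collected from buyers, demand (in seller-price terms) shifts: Qd = 601 − 5(P + 11).
Solving gives Q = 266 with buyers paying 67 and sellers receiving 56 (the 11 wedge).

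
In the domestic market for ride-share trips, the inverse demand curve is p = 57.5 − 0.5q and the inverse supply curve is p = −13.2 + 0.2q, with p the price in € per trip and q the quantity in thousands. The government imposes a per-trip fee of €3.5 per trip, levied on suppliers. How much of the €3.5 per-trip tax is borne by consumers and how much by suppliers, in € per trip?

Inverting to q(p) form: qd = 115 − 2p; qs = 5p + 66.
Without the tax, 115 − 2p = 5p + 66 gives 7p = 49, so p* = €7 and q* = 101.
With the tax collected from suppliers, supply shifts: qs = 5(p − 3.5) + 66.
Solving gives q = 96 with consumers paying €9.5 and suppliers receiving €6 (the €3.5 wedge).
Burden on consumers: €2.5; on suppliers: €1. (They sum to €3.5.)

Consumers bear €2.5 per trip; suppliers bear €1 per trip.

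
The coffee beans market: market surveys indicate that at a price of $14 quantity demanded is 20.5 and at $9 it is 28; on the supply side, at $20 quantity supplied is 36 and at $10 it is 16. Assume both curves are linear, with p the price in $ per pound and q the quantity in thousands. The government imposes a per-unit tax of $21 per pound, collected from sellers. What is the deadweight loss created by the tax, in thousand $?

Demand slope: (28 − 20.5)/(9 − 14) = -1.5, so qd = 41.5 − 1.5p.
Supply slope: (16 − 36)/(10 − 20) = 2, so qs = 2p − 4.
Before the tax: set 41.5 − 1.5p = 2p − 4 → p* = $13, q* = 22.
With the tax collected from sellers, supply shifts: qs = 2(p − 21) − 4.
Solving gives q = 4 with buyers paying $25 and sellers receiving $4 (the $21 wedge).
Quantity falls by |ΔQ| = |22 − 4| = 18.
DWL = ½ · t · |ΔQ| = ½ · 21 · 18 = $189.

Deadweight loss = $189 thousand.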